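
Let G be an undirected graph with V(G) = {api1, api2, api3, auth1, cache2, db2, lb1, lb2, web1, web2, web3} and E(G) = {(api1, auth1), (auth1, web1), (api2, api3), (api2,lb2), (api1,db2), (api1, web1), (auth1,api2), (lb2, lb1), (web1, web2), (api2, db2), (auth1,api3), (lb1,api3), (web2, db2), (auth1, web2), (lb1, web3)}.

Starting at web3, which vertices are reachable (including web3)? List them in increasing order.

Start at web3.
Its neighbours: lb1.
Then their neighbours: api3, lb2.
Then next layer: api2, auth1.
Then next layer: api1, db2, web1, web2.
Nothing further is reachable.

api1, api2, api3, auth1, db2, lb1, lb2, web1, web2, web3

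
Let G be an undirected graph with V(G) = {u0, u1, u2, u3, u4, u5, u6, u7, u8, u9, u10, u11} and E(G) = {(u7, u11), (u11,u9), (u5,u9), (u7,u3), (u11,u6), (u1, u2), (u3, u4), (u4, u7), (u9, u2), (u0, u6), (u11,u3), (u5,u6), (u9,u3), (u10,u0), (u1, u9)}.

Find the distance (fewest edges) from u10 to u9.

Distance 0: u10.
Distance 1: u0.
Distance 2: u6.
Distance 3: u5, u11.
Distance 4: u3, u7, u9 — contains u9.

4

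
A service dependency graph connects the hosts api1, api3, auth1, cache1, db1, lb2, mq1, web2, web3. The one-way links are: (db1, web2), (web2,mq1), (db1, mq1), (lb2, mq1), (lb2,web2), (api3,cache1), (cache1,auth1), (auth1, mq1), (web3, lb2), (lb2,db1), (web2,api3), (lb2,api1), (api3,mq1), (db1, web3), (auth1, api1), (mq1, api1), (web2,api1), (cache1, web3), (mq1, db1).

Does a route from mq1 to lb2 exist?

Explore from mq1.
Distance 1: reach api1, db1.
Distance 2: reach web2, web3.
Distance 3: reach api3, lb2.
Found lb2.

Yes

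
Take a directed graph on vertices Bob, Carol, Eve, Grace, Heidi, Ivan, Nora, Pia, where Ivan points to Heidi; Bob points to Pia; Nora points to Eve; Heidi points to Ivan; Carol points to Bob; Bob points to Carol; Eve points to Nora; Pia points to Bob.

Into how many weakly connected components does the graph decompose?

From Bob: component {Bob, Carol, Pia}.
From Eve: component {Eve, Nora}.
From Grace: component {Grace}.
From Heidi: component {Heidi, Ivan}.
That's 4 components.

4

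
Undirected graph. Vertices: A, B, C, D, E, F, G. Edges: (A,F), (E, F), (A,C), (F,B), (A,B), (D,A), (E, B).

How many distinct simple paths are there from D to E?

4

D–A–B–E
D–A–B–F–E
D–A–F–B–E
D–A–F–E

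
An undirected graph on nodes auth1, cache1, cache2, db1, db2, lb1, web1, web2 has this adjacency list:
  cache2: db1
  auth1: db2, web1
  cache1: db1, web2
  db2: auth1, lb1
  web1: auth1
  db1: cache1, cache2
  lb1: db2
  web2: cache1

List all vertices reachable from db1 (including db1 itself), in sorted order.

cache1, cache2, db1, web2

Start at db1.
Its neighbours: cache1, cache2.
Then their neighbours: web2.
Nothing further is reachable.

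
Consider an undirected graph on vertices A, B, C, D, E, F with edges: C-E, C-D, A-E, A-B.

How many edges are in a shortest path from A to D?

3

Distance 0: A.
Distance 1: B, E.
Distance 2: C.
Distance 3: D — contains D.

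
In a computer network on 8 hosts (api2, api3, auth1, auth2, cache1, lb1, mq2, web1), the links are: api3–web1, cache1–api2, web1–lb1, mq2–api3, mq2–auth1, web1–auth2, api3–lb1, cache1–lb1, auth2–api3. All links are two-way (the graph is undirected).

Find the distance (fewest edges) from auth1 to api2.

Distance 0: auth1.
Distance 1: mq2.
Distance 2: api3.
Distance 3: auth2, lb1, web1.
Distance 4: cache1.
Distance 5: api2 — contains api2.

5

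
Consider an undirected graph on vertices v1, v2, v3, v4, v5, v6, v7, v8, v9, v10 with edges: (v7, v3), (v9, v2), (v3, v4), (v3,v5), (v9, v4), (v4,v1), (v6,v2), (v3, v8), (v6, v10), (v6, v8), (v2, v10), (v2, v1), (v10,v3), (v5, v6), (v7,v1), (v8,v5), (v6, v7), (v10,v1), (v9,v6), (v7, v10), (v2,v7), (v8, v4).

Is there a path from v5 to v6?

Yes

Explore from v5.
Distance 1: reach v3, v6, v8.
Found v6.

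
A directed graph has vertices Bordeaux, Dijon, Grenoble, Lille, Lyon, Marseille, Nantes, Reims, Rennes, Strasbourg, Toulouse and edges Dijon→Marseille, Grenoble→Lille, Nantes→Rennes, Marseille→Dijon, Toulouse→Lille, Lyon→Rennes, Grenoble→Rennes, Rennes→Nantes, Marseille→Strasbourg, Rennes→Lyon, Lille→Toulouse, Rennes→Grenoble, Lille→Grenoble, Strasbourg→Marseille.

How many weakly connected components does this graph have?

From Bordeaux: component {Bordeaux}.
From Dijon: component {Dijon, Marseille, Strasbourg}.
From Grenoble: component {Grenoble, Lille, Lyon, Nantes, Rennes, Toulouse}.
From Reims: component {Reims}.
That's 4 components.

4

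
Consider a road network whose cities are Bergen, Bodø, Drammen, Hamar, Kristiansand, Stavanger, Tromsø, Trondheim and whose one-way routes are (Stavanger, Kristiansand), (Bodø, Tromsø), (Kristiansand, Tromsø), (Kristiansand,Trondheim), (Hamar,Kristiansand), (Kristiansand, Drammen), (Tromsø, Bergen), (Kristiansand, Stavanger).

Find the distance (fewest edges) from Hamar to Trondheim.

2

Distance 0: Hamar.
Distance 1: Kristiansand.
Distance 2: Drammen, Stavanger, Tromsø, Trondheim — contains Trondheim.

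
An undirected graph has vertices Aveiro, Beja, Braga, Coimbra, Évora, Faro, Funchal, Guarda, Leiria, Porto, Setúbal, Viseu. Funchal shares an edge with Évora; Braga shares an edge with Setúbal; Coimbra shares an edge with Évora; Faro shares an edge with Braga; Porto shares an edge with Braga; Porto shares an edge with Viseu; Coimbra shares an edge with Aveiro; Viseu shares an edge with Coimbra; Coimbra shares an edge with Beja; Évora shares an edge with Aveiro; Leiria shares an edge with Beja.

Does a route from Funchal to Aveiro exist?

Yes

Explore from Funchal.
Distance 1: reach Évora.
Distance 2: reach Aveiro, Coimbra.
Found Aveiro.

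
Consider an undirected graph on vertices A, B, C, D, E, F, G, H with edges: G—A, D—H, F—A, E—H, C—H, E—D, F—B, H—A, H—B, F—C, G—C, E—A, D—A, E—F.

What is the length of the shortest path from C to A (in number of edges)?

Distance 0: C.
Distance 1: F, G, H.
Distance 2: A, B, D, E — contains A.

2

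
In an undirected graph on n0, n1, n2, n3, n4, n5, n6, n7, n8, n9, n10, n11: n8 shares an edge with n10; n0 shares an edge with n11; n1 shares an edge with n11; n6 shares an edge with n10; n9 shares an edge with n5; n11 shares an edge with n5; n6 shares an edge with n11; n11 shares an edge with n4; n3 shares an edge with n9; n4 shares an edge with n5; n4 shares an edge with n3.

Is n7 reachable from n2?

n2 has no edges, so nothing is reachable from it.

No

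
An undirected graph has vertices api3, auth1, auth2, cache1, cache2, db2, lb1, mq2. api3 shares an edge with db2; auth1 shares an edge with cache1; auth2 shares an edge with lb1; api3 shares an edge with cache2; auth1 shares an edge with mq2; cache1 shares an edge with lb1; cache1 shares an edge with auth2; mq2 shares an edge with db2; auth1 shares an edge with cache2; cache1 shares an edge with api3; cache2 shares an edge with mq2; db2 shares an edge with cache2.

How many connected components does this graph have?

From api3: component {api3, auth1, auth2, cache1, cache2, db2, lb1, mq2}.
That's 1 component.

1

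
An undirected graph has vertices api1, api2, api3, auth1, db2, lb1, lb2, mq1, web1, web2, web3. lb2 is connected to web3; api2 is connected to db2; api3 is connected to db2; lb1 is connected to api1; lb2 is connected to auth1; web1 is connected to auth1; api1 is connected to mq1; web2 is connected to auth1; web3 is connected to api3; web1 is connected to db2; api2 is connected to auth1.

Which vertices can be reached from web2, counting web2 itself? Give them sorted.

api2, api3, auth1, db2, lb2, web1, web2, web3

Start at web2.
Its neighbours: auth1.
Then their neighbours: api2, lb2, web1.
Then next layer: db2, web3.
Then next layer: api3.
Nothing further is reachable.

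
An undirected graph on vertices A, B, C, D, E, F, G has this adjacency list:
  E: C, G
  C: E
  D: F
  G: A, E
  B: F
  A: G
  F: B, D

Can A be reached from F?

Explore from F.
Distance 1: reach B, D.
The search is exhausted without reaching A; it lies in a different component.

No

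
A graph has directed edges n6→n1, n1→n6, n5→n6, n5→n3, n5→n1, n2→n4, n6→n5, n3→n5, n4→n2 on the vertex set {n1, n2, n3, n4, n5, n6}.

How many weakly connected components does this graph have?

2

From n1: component {n1, n3, n5, n6}.
From n2: component {n2, n4}.
That's 2 components.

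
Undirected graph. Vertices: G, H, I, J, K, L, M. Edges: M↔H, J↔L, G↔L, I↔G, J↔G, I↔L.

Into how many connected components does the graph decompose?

3

From G: component {G, I, J, L}.
From H: component {H, M}.
From K: component {K}.
That's 3 components.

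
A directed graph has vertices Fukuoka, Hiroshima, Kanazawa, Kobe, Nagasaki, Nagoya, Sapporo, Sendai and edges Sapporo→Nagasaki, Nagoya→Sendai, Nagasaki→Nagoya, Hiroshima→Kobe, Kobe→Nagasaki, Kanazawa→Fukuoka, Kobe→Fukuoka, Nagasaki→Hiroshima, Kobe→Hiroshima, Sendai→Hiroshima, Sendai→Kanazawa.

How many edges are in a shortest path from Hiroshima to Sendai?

4

Distance 0: Hiroshima.
Distance 1: Kobe.
Distance 2: Fukuoka, Nagasaki.
Distance 3: Nagoya.
Distance 4: Sendai — contains Sendai.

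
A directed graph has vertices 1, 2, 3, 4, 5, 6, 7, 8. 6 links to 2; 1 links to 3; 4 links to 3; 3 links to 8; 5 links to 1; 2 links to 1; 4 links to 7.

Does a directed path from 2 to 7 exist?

Explore from 2.
Distance 1: reach 1.
Distance 2: reach 3.
Distance 3: reach 8.
The search from 2 is exhausted; no directed path reaches 7.

No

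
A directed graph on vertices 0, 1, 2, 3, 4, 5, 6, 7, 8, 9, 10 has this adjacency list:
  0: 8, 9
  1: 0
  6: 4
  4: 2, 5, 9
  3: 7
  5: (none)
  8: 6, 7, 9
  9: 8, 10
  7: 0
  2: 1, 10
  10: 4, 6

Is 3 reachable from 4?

Explore from 4.
Distance 1: reach 2, 5, 9.
Distance 2: reach 1, 8, 10.
Distance 3: reach 0, 6, 7.
The search from 4 is exhausted; no directed path reaches 3.

No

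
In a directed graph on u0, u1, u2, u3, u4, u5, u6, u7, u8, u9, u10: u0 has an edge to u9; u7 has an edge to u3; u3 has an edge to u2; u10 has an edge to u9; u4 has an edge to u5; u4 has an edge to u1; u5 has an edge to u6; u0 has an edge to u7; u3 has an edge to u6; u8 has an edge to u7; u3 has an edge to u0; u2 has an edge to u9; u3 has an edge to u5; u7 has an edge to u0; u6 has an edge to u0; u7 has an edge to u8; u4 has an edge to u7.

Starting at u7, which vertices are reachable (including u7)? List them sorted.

Start at u7.
Its neighbours: u0, u3, u8.
Then their neighbours: u2, u5, u6, u9.
Nothing further is reachable.

u0, u2, u3, u5, u6, u7, u8, u9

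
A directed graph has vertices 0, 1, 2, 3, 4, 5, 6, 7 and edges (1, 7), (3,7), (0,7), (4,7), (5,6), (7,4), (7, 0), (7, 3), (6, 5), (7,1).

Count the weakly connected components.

3

From 0: component {0, 1, 3, 4, 7}.
From 2: component {2}.
From 5: component {5, 6}.
That's 3 components.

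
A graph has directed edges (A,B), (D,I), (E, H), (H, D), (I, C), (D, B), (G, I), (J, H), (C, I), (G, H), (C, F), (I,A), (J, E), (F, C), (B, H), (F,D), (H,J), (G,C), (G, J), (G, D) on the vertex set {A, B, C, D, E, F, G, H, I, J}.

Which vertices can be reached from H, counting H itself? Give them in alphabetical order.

Start at H.
Its neighbours: D, J.
Then their neighbours: B, E, I.
Then next layer: A, C.
Then next layer: F.
Nothing further is reachable.

A, B, C, D, E, F, H, I, J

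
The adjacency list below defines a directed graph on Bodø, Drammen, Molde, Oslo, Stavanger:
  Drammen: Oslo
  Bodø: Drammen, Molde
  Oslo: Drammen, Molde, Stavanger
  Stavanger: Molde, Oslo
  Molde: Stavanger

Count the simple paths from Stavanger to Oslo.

1

Stavanger→Oslo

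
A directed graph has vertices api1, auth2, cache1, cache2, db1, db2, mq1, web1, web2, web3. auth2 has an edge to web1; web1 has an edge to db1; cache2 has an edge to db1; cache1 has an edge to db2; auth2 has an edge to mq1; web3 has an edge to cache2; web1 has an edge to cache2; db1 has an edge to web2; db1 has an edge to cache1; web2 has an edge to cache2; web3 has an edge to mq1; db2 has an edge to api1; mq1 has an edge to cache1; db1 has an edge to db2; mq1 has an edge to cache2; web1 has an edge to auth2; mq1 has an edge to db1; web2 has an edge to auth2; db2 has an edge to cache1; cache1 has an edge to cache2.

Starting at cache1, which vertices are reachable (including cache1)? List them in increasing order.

Start at cache1.
Its neighbours: cache2, db2.
Then their neighbours: api1, db1.
Then next layer: web2.
Then next layer: auth2.
Then next layer: mq1, web1.
Nothing further is reachable.

api1, auth2, cache1, cache2, db1, db2, mq1, web1, web2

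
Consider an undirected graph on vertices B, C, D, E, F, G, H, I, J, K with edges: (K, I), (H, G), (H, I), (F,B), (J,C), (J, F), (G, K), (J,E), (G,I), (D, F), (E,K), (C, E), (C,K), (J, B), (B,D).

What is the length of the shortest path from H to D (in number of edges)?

Distance 0: H.
Distance 1: G, I.
Distance 2: K.
Distance 3: C, E.
Distance 4: J.
Distance 5: B, F.
Distance 6: D — contains D.

6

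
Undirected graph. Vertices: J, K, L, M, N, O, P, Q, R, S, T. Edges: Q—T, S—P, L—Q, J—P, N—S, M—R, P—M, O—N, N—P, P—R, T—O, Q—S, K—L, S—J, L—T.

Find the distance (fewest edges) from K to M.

5

Distance 0: K.
Distance 1: L.
Distance 2: Q, T.
Distance 3: O, S.
Distance 4: J, N, P.
Distance 5: M, R — contains M.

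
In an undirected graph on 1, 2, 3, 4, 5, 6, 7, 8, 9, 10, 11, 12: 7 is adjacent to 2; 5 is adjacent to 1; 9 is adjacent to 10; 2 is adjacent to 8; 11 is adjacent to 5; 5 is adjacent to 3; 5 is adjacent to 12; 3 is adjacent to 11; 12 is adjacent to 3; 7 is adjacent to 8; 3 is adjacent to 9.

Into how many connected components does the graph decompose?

4

From 1: component {1, 3, 5, 9, 10, 11, 12}.
From 2: component {2, 7, 8}.
From 4: component {4}.
From 6: component {6}.
That's 4 components.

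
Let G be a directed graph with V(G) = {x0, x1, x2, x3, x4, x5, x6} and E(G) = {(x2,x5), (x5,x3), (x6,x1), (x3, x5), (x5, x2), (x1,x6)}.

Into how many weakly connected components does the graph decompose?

4

From x0: component {x0}.
From x1: component {x1, x6}.
From x2: component {x2, x3, x5}.
From x4: component {x4}.
That's 4 components.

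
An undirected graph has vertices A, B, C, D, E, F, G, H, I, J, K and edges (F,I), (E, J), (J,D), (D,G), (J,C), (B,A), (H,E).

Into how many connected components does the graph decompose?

From A: component {A, B}.
From C: component {C, D, E, G, H, J}.
From F: component {F, I}.
From K: component {K}.
That's 4 components.

4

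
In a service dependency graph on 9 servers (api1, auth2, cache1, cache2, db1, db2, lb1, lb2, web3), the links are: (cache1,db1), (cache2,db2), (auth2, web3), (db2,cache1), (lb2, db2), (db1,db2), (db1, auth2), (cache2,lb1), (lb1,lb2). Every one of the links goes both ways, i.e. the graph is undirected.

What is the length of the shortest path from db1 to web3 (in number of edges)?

Distance 0: db1.
Distance 1: auth2, cache1, db2.
Distance 2: cache2, lb2, web3 — contains web3.

2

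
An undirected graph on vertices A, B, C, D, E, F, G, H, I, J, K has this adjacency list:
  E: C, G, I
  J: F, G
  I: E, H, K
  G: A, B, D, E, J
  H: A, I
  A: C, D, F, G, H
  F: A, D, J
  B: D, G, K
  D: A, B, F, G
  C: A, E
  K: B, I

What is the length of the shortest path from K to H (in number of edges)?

2

Distance 0: K.
Distance 1: B, I.
Distance 2: D, E, G, H — contains H.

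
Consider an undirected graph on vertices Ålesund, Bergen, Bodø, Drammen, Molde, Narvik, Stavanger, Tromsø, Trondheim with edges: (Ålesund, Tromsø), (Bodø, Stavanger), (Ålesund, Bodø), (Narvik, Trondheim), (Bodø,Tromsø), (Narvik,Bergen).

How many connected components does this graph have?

4

From Ålesund: component {Ålesund, Bodø, Stavanger, Tromsø}.
From Bergen: component {Bergen, Narvik, Trondheim}.
From Drammen: component {Drammen}.
From Molde: component {Molde}.
That's 4 components.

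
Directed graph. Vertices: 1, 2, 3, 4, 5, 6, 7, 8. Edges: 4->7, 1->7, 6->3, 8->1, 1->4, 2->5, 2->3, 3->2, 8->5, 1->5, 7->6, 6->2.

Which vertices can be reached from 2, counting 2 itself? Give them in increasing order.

2, 3, 5

Start at 2.
Its neighbours: 3, 5.
Nothing further is reachable.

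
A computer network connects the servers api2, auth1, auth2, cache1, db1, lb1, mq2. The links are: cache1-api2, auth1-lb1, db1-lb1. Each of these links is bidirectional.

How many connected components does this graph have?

4

From api2: component {api2, cache1}.
From auth1: component {auth1, db1, lb1}.
From auth2: component {auth2}.
From mq2: component {mq2}.
That's 4 components.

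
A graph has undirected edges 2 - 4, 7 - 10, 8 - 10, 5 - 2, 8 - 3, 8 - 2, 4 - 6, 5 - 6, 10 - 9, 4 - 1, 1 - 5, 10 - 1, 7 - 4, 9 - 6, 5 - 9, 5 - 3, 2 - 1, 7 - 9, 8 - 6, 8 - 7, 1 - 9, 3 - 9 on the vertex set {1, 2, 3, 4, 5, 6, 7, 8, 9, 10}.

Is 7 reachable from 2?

Explore from 2.
Distance 1: reach 1, 4, 5, 8.
Distance 2: reach 3, 6, 7, 9, 10.
Found 7.

Yes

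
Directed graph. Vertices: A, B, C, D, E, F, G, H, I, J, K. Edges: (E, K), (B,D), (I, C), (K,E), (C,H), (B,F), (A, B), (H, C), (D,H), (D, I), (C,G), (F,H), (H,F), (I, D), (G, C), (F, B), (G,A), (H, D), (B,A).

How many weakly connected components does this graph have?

From A: component {A, B, C, D, F, G, H, I}.
From E: component {E, K}.
From J: component {J}.
That's 3 components.

3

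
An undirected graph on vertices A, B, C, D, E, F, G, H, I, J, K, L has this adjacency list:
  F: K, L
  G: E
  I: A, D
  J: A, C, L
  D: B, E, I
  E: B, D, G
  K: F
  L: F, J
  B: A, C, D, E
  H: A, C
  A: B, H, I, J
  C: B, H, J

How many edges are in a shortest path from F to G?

Distance 0: F.
Distance 1: K, L.
Distance 2: J.
Distance 3: A, C.
Distance 4: B, H, I.
Distance 5: D, E.
Distance 6: G — contains G.

6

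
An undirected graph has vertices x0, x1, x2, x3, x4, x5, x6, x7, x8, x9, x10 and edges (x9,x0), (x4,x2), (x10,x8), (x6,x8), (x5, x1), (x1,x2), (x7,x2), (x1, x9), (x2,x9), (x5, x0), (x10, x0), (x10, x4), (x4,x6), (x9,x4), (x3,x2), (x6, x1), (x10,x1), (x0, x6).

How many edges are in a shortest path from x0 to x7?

3

Distance 0: x0.
Distance 1: x5, x6, x9, x10.
Distance 2: x1, x2, x4, x8.
Distance 3: x3, x7 — contains x7.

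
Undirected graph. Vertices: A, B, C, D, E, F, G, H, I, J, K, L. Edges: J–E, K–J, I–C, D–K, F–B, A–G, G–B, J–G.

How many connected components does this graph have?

4

From A: component {A, B, D, E, F, G, J, K}.
From C: component {C, I}.
From H: component {H}.
From L: component {L}.
That's 4 components.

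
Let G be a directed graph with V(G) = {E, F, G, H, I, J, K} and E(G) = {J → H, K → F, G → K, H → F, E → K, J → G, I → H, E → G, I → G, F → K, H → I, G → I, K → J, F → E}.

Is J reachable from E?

Yes

Explore from E.
Distance 1: reach G, K.
Distance 2: reach F, I, J.
Found J.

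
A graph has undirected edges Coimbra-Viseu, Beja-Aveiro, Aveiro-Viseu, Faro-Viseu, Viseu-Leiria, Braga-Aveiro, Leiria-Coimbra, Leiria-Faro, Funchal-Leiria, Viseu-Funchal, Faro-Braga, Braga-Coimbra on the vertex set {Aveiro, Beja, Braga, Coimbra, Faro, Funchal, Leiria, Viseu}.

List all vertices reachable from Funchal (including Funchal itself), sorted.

Aveiro, Beja, Braga, Coimbra, Faro, Funchal, Leiria, Viseu

Start at Funchal.
Its neighbours: Leiria, Viseu.
Then their neighbours: Aveiro, Coimbra, Faro.
Then next layer: Beja, Braga.
Every vertex is now reached.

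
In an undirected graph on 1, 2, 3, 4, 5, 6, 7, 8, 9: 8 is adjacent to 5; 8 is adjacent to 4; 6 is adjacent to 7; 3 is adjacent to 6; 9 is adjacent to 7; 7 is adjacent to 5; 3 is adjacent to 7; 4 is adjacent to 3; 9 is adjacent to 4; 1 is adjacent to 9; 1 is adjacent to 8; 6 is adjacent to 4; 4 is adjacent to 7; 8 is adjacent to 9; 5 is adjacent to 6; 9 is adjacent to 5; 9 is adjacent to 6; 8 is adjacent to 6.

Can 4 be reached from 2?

No

2 has no edges, so nothing is reachable from it.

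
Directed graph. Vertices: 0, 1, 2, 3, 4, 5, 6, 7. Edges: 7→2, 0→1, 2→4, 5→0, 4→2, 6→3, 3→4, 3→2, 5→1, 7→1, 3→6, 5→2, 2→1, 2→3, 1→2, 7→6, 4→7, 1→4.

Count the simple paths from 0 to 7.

0→1→2→3→4→7
0→1→2→4→7
0→1→4→7

3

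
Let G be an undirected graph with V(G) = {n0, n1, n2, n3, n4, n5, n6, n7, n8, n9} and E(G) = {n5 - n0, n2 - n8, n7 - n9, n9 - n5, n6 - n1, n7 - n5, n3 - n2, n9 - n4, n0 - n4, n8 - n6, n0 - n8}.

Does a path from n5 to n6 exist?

Yes

Explore from n5.
Distance 1: reach n0, n7, n9.
Distance 2: reach n4, n8.
Distance 3: reach n2, n6.
Found n6.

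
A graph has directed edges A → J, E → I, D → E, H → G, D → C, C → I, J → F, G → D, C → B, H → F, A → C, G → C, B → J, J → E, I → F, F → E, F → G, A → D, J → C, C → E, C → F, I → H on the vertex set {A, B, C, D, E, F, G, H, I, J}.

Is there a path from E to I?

Explore from E.
Distance 1: reach I.
Found I.

Yes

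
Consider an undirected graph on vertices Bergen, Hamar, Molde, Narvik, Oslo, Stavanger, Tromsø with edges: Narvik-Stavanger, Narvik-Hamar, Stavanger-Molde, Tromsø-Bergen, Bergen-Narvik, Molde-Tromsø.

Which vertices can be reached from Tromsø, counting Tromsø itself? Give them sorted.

Bergen, Hamar, Molde, Narvik, Stavanger, Tromsø

Start at Tromsø.
Its neighbours: Bergen, Molde.
Then their neighbours: Narvik, Stavanger.
Then next layer: Hamar.
Nothing further is reachable.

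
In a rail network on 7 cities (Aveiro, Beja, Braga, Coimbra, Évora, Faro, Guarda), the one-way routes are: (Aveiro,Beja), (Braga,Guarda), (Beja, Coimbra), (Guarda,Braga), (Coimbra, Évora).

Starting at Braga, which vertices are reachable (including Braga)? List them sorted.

Braga, Guarda

Start at Braga.
Its neighbours: Guarda.
Nothing further is reachable.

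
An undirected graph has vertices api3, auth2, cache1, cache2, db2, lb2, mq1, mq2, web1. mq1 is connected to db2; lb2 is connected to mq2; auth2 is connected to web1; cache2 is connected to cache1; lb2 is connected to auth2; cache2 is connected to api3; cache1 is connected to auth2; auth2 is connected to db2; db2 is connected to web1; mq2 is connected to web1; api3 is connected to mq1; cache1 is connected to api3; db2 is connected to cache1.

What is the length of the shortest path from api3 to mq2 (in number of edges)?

Distance 0: api3.
Distance 1: cache1, cache2, mq1.
Distance 2: auth2, db2.
Distance 3: lb2, web1.
Distance 4: mq2 — contains mq2.

4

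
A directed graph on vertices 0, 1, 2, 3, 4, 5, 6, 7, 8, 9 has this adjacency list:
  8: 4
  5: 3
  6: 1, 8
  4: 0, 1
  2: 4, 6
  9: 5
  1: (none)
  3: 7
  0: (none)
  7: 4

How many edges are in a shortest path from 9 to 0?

5

Distance 0: 9.
Distance 1: 5.
Distance 2: 3.
Distance 3: 7.
Distance 4: 4.
Distance 5: 0, 1 — contains 0.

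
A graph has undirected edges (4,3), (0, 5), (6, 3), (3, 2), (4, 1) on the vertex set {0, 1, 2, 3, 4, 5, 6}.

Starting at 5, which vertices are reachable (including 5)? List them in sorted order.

0, 5

Start at 5.
Its neighbours: 0.
Nothing further is reachable.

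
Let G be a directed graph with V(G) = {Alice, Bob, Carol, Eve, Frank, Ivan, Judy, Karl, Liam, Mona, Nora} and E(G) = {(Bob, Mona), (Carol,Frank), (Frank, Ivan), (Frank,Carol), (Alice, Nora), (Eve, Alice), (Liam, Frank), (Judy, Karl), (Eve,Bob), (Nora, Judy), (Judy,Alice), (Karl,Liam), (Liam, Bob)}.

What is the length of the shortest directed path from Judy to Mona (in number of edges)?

Distance 0: Judy.
Distance 1: Alice, Karl.
Distance 2: Liam, Nora.
Distance 3: Bob, Frank.
Distance 4: Carol, Ivan, Mona — contains Mona.

4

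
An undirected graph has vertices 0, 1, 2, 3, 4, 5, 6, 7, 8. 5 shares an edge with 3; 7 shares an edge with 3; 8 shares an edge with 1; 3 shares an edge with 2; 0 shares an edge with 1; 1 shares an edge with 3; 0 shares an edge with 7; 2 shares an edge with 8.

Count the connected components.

From 0: component {0, 1, 2, 3, 5, 7, 8}.
From 4: component {4}.
From 6: component {6}.
That's 3 components.

3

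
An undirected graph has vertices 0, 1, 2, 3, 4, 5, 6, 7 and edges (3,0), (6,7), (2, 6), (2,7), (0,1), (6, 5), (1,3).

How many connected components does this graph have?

3

From 0: component {0, 1, 3}.
From 2: component {2, 5, 6, 7}.
From 4: component {4}.
That's 3 components.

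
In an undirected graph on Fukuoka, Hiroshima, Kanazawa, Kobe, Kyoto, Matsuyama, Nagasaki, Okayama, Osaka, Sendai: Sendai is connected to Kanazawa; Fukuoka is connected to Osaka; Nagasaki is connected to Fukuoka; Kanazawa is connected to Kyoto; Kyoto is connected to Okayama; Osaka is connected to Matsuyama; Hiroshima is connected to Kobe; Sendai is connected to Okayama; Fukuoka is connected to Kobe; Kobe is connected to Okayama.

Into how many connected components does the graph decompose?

From Fukuoka: component {Fukuoka, Hiroshima, Kanazawa, Kobe, Kyoto, Matsuyama, Nagasaki, Okayama, Osaka, Sendai}.
That's 1 component.

1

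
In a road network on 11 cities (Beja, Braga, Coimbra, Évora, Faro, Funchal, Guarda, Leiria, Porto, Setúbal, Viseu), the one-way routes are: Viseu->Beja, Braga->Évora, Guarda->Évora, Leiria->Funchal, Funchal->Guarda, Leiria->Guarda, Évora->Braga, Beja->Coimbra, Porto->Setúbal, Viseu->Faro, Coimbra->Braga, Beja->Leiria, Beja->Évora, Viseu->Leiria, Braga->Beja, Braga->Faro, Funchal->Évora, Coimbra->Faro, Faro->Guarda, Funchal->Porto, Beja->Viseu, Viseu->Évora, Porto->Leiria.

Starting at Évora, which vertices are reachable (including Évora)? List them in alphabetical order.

Start at Évora.
Its neighbours: Braga.
Then their neighbours: Beja, Faro.
Then next layer: Coimbra, Guarda, Leiria, Viseu.
Then next layer: Funchal.
Then next layer: Porto.
Then next layer: Setúbal.
Every vertex is now reached.

Beja, Braga, Coimbra, Évora, Faro, Funchal, Guarda, Leiria, Porto, Setúbal, Viseu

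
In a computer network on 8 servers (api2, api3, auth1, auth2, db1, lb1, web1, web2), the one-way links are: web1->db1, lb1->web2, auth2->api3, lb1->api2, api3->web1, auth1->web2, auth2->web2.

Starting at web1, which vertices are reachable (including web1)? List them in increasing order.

Start at web1.
Its neighbours: db1.
Nothing further is reachable.

db1, web1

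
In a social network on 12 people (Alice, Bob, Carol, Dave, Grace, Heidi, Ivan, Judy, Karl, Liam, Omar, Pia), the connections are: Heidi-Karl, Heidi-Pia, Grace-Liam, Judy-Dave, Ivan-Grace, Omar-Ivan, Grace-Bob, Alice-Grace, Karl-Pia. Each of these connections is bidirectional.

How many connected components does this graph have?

4

From Alice: component {Alice, Bob, Grace, Ivan, Liam, Omar}.
From Carol: component {Carol}.
From Dave: component {Dave, Judy}.
From Heidi: component {Heidi, Karl, Pia}.
That's 4 components.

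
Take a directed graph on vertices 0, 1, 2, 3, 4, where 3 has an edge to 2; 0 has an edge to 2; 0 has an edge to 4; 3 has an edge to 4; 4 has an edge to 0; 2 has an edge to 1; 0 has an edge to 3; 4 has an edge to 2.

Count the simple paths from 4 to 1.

3

4→0→2→1
4→0→3→2→1
4→2→1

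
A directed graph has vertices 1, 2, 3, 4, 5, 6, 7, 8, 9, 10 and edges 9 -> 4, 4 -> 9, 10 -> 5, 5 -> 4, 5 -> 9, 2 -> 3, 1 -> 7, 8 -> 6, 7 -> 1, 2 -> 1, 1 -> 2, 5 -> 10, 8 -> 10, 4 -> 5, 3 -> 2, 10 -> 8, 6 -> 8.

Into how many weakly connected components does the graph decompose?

2

From 1: component {1, 2, 3, 7}.
From 4: component {4, 5, 6, 8, 9, 10}.
That's 2 components.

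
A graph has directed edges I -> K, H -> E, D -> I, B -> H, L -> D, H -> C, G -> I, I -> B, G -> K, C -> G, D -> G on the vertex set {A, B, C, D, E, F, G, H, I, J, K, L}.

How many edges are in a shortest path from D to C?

Distance 0: D.
Distance 1: G, I.
Distance 2: B, K.
Distance 3: H.
Distance 4: C, E — contains C.

4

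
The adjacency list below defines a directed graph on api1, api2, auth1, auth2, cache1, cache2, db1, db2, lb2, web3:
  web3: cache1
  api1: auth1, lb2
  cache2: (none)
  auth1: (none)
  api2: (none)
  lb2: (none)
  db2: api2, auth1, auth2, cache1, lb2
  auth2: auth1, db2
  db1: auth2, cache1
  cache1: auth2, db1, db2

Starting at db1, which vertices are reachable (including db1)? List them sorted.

Start at db1.
Its neighbours: auth2, cache1.
Then their neighbours: auth1, db2.
Then next layer: api2, lb2.
Nothing further is reachable.

api2, auth1, auth2, cache1, db1, db2, lb2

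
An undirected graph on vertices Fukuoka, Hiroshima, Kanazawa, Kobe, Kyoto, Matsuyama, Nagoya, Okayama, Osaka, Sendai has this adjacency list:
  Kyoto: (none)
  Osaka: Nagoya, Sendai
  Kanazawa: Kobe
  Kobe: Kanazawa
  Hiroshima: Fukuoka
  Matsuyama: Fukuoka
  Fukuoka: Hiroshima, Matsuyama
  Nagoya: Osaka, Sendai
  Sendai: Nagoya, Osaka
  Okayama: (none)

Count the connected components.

From Fukuoka: component {Fukuoka, Hiroshima, Matsuyama}.
From Kanazawa: component {Kanazawa, Kobe}.
From Kyoto: component {Kyoto}.
From Nagoya: component {Nagoya, Osaka, Sendai}.
From Okayama: component {Okayama}.
That's 5 components.

5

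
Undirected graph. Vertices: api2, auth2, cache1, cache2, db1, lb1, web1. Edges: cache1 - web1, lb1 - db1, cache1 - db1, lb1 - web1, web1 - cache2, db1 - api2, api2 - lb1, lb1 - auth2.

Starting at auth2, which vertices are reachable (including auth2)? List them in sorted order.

api2, auth2, cache1, cache2, db1, lb1, web1

Start at auth2.
Its neighbours: lb1.
Then their neighbours: api2, db1, web1.
Then next layer: cache1, cache2.
Every vertex is now reached.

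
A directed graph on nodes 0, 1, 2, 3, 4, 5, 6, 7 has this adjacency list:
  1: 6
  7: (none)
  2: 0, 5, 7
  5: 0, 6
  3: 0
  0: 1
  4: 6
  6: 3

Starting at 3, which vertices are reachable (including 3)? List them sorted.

Start at 3.
Its neighbours: 0.
Then their neighbours: 1.
Then next layer: 6.
Nothing further is reachable.

0, 1, 3, 6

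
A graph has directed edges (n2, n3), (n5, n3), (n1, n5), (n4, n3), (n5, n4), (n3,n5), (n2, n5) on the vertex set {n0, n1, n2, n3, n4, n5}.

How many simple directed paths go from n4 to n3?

n4→n3

1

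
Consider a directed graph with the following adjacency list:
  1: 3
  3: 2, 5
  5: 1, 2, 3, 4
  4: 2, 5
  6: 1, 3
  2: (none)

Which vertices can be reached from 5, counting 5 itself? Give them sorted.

Start at 5.
Its neighbours: 1, 2, 3, 4.
Nothing further is reachable.

1, 2, 3, 4, 5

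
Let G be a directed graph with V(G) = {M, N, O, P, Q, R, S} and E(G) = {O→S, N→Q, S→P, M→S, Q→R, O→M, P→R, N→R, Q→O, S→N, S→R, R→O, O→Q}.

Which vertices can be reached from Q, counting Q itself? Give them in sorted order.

Start at Q.
Its neighbours: O, R.
Then their neighbours: M, S.
Then next layer: N, P.
Every vertex is now reached.

M, N, O, P, Q, R, S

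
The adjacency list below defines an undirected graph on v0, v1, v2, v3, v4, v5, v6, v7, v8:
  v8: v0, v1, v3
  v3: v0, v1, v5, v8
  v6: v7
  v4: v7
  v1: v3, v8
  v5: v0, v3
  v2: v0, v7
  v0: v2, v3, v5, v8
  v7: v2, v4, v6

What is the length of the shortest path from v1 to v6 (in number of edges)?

5

Distance 0: v1.
Distance 1: v3, v8.
Distance 2: v0, v5.
Distance 3: v2.
Distance 4: v7.
Distance 5: v4, v6 — contains v6.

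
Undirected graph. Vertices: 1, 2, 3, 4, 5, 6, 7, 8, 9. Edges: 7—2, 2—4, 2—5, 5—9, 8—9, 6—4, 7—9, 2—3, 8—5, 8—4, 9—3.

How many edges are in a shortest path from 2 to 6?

2

Distance 0: 2.
Distance 1: 3, 4, 5, 7.
Distance 2: 6, 8, 9 — contains 6.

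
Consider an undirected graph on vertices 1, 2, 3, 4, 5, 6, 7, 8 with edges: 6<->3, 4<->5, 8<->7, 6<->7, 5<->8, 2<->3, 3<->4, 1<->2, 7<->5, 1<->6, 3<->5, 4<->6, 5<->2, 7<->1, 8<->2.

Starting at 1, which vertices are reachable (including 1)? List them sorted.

Start at 1.
Its neighbours: 2, 6, 7.
Then their neighbours: 3, 4, 5, 8.
Every vertex is now reached.

1, 2, 3, 4, 5, 6, 7, 8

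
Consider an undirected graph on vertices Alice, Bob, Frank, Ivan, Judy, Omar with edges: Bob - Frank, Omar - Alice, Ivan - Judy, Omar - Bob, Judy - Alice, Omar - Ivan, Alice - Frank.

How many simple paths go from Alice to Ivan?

3

Alice–Frank–Bob–Omar–Ivan
Alice–Judy–Ivan
Alice–Omar–Ivan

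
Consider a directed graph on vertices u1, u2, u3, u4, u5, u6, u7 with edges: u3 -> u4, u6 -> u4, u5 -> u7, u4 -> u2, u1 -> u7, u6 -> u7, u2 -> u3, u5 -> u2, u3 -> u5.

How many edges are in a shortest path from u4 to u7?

4

Distance 0: u4.
Distance 1: u2.
Distance 2: u3.
Distance 3: u5.
Distance 4: u7 — contains u7.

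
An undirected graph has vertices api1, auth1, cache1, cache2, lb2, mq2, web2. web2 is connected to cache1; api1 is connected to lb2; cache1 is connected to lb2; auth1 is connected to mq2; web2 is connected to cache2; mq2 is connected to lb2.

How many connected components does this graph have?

From api1: component {api1, auth1, cache1, cache2, lb2, mq2, web2}.
That's 1 component.

1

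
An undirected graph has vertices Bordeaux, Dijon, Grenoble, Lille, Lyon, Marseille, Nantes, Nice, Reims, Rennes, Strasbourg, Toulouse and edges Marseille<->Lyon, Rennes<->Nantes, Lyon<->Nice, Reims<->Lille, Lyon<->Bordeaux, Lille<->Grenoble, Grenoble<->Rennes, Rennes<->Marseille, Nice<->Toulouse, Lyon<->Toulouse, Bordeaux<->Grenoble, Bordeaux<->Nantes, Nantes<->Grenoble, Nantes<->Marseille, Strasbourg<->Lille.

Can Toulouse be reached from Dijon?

No

Dijon has no edges, so nothing is reachable from it.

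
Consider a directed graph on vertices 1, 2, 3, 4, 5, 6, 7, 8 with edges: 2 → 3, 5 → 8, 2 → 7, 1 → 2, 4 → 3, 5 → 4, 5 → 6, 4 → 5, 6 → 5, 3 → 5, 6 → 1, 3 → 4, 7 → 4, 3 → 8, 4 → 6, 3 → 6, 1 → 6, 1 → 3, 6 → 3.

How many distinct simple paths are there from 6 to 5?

6→1→2→3→4→5
6→1→2→3→5
6→1→2→7→4→3→5
6→1→2→7→4→5
6→1→3→4→5
6→1→3→5
6→3→4→5
6→3→5
6→5

9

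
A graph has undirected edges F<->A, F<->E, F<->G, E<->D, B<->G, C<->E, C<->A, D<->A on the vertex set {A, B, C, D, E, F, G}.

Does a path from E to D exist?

Explore from E.
Distance 1: reach C, D, F.
Found D.

Yes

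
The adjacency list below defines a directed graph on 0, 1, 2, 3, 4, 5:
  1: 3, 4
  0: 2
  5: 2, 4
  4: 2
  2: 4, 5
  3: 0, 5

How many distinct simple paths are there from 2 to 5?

1

2→5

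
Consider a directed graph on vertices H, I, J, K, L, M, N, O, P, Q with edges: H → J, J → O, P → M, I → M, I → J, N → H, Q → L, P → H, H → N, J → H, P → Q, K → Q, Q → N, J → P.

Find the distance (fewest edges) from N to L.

5

Distance 0: N.
Distance 1: H.
Distance 2: J.
Distance 3: O, P.
Distance 4: M, Q.
Distance 5: L — contains L.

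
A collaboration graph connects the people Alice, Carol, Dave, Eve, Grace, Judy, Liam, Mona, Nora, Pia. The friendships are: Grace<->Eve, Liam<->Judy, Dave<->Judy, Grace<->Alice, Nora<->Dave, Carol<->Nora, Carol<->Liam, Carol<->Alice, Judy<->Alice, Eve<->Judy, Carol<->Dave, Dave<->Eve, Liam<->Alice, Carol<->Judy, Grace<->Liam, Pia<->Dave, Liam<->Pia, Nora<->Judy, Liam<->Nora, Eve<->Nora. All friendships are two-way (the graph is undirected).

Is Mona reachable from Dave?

No

Explore from Dave.
Distance 1: reach Carol, Eve, Judy, Nora, Pia.
Distance 2: reach Alice, Grace, Liam.
The search is exhausted without reaching Mona; it lies in a different component.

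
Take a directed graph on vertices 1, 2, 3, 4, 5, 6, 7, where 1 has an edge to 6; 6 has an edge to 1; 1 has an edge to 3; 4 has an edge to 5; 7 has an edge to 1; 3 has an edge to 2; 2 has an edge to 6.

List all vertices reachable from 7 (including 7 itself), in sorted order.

Start at 7.
Its neighbours: 1.
Then their neighbours: 3, 6.
Then next layer: 2.
Nothing further is reachable.

1, 2, 3, 6, 7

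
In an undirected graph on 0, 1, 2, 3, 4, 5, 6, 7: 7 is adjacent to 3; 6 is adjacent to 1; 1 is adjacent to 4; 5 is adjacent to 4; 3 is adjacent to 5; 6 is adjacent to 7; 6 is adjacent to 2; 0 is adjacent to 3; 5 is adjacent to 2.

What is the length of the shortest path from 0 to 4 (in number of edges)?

3

Distance 0: 0.
Distance 1: 3.
Distance 2: 5, 7.
Distance 3: 2, 4, 6 — contains 4.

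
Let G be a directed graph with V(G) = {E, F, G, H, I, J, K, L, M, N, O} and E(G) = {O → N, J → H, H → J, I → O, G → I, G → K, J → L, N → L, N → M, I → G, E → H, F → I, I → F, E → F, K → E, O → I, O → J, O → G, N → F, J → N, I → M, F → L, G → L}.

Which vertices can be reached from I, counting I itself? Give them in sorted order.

E, F, G, H, I, J, K, L, M, N, O

Start at I.
Its neighbours: F, G, M, O.
Then their neighbours: J, K, L, N.
Then next layer: E, H.
Every vertex is now reached.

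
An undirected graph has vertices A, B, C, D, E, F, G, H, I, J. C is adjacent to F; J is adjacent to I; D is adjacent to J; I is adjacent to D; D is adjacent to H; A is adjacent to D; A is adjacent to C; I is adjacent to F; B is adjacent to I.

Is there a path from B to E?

Explore from B.
Distance 1: reach I.
Distance 2: reach D, F, J.
Distance 3: reach A, C, H.
The search is exhausted without reaching E; it lies in a different component.

No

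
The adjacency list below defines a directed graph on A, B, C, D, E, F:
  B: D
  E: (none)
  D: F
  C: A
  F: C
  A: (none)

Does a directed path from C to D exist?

No

Explore from C.
Distance 1: reach A.
The search from C is exhausted; no directed path reaches D.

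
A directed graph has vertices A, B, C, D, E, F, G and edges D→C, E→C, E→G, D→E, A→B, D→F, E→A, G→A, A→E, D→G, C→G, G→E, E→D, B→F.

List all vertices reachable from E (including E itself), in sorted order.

A, B, C, D, E, F, G

Start at E.
Its neighbours: A, C, D, G.
Then their neighbours: B, F.
Every vertex is now reached.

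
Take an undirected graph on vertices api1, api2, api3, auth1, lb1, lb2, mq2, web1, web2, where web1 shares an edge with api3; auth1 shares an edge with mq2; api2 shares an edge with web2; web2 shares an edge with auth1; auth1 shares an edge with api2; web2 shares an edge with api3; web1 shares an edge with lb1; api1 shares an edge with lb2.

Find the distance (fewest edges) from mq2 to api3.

Distance 0: mq2.
Distance 1: auth1.
Distance 2: api2, web2.
Distance 3: api3 — contains api3.

3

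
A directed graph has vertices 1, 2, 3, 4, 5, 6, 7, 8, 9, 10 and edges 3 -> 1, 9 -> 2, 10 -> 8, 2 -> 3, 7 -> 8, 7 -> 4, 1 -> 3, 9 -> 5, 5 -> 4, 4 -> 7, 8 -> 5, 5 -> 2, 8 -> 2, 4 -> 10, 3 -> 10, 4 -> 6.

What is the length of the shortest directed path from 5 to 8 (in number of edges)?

3

Distance 0: 5.
Distance 1: 2, 4.
Distance 2: 3, 6, 7, 10.
Distance 3: 1, 8 — contains 8.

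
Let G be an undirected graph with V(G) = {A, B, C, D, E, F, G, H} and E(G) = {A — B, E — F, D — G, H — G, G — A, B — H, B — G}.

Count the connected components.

3

From A: component {A, B, D, G, H}.
From C: component {C}.
From E: component {E, F}.
That's 3 components.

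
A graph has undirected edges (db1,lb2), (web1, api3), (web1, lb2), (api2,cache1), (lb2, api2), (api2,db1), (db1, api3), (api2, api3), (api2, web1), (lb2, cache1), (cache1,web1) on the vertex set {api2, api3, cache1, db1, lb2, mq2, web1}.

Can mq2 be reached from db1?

Explore from db1.
Distance 1: reach api2, api3, lb2.
Distance 2: reach cache1, web1.
The search is exhausted without reaching mq2; it lies in a different component.

No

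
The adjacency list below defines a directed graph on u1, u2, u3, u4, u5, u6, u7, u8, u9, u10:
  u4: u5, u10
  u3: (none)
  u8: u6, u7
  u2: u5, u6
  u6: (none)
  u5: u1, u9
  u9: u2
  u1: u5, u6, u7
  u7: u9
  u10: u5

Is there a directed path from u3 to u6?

u3 has no outgoing edges, so nothing is reachable from it.

No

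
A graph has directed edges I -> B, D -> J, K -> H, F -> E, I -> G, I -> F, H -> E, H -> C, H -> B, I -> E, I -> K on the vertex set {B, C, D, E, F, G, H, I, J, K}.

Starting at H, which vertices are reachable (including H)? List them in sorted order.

Start at H.
Its neighbours: B, C, E.
Nothing further is reachable.

B, C, E, H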